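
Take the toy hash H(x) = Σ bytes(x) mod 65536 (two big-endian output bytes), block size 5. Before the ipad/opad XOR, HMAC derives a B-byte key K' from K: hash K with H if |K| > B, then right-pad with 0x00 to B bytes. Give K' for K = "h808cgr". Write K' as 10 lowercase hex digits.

|K| = 7 > B = 5, so first hash the key.
H(K): sum = 104+56+48+56+99+103+114 = 580 → 02 44.
Zero-pad H(K) = 02 44 to 5 bytes: K' = 02 44 00 00 00.

0244000000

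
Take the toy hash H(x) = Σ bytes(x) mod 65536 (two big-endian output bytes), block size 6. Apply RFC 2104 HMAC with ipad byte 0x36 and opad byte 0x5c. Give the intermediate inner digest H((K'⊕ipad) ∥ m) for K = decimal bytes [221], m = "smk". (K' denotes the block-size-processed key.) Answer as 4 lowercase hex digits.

Key decimal bytes [221] = dd is 1 byte ≤ B = 6; zero-pad to 6 bytes: K' = dd 00 00 00 00 00.
K' ⊕ ipad = eb 36 36 36 36 36.
Inner input = eb 36 36 36 36 36 ∥ 73 6d 6b.
Inner hash: sum = 235+54+54+54+54+54+115+109+107 = 836 → 03 44.

0344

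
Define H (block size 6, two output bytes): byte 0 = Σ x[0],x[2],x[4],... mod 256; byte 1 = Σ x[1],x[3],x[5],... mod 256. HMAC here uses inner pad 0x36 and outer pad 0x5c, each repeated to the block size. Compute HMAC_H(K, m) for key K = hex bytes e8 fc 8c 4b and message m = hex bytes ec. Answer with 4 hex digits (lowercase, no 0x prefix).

9a90

Key hex bytes e8 fc 8c 4b is 4 bytes ≤ B = 6; zero-pad to 6 bytes: K' = e8 fc 8c 4b 00 00.
K' ⊕ ipad = de ca ba 7d 36 36.  K' ⊕ opad = b4 a0 d0 17 5c 5c.
Inner input = (K'⊕ipad) ∥ m = de ca ba 7d 36 36 ∥ ec.
Inner hash: even-index sum = 698 mod 256 = 186; odd-index sum = 381 mod 256 = 125 → ba 7d.
Outer input = (K'⊕opad) ∥ inner = b4 a0 d0 17 5c 5c ∥ ba 7d.
Outer hash (tag): even-index sum = 666 mod 256 = 154; odd-index sum = 400 mod 256 = 144 → 9a 90.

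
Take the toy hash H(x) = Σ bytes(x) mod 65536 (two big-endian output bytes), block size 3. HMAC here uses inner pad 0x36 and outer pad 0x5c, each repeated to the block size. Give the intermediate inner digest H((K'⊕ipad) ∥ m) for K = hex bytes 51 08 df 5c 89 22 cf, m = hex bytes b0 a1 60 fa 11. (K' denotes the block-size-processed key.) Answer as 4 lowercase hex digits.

Key hex bytes 51 08 df 5c 89 22 cf is 7 bytes > B = 3, so hash it first: H(key) = 03 0e, then zero-pad to 3 bytes: K' = 03 0e 00.
K' ⊕ ipad = 35 38 36.
Inner input = 35 38 36 ∥ b0 a1 60 fa 11.
Inner hash: sum = 53+56+54+176+161+96+250+17 = 863 → 03 5f.

035f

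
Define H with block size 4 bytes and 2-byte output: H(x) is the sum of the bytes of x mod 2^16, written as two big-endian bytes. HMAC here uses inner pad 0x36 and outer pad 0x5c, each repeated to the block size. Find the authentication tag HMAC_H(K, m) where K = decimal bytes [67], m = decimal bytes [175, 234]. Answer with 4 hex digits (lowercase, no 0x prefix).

01e5

Key decimal bytes [67] = 43 is 1 byte ≤ B = 4; zero-pad to 4 bytes: K' = 43 00 00 00.
K' ⊕ ipad = 75 36 36 36.  K' ⊕ opad = 1f 5c 5c 5c.
Inner input = (K'⊕ipad) ∥ m = 75 36 36 36 ∥ af ea.
Inner hash: sum = 117+54+54+54+175+234 = 688 → 02 b0.
Outer input = (K'⊕opad) ∥ inner = 1f 5c 5c 5c ∥ 02 b0.
Outer hash (tag): sum = 31+92+92+92+2+176 = 485 → 01 e5.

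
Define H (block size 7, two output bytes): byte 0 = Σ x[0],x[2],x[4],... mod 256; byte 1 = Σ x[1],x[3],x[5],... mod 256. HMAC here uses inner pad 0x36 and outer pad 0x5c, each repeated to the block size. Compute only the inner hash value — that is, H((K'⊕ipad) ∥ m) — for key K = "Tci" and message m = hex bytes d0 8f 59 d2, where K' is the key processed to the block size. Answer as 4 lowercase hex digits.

8eea

Key "Tci" = 54 63 69 is 3 bytes ≤ B = 7; zero-pad to 7 bytes: K' = 54 63 69 00 00 00 00.
K' ⊕ ipad = 62 55 5f 36 36 36 36.
Inner input = 62 55 5f 36 36 36 36 ∥ d0 8f 59 d2.
Inner hash: even-index sum = 654 mod 256 = 142; odd-index sum = 490 mod 256 = 234 → 8e ea.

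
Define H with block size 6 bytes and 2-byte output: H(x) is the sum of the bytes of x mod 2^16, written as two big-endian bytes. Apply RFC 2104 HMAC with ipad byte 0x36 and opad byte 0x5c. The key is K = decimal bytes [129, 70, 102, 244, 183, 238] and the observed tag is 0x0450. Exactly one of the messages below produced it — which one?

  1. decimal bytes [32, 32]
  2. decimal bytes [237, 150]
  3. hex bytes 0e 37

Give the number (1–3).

Key decimal bytes [129, 70, 102, 244, 183, 238] = 81 46 66 f4 b7 ee is exactly B = 6 bytes: K' = 81 46 66 f4 b7 ee.
K' ⊕ ipad = b7 70 50 c2 81 d8; K' ⊕ opad = dd 1a 3a a8 eb b2.
m1: inner = H(b7 70 50 c2 81 d8 20 20) = 03 d2; tag = H(dd 1a 3a a8 eb b2 03 d2) = 044b
m2: inner = H(b7 70 50 c2 81 d8 ed 96) = 05 15; tag = H(dd 1a 3a a8 eb b2 05 15) = 0390
m3: inner = H(b7 70 50 c2 81 d8 0e 37) = 03 d7; tag = H(dd 1a 3a a8 eb b2 03 d7) = 0450 ← matches

3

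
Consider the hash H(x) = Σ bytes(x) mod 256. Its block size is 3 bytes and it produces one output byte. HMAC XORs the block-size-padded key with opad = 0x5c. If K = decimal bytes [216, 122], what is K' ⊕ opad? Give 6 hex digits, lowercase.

Key decimal bytes [216, 122] = d8 7a is 2 bytes ≤ B = 3; zero-pad to 3 bytes: K' = d8 7a 00.
XOR each byte with 0x5c: d8⊕5c=84, 7a⊕5c=26, 00⊕5c=5c.

84265c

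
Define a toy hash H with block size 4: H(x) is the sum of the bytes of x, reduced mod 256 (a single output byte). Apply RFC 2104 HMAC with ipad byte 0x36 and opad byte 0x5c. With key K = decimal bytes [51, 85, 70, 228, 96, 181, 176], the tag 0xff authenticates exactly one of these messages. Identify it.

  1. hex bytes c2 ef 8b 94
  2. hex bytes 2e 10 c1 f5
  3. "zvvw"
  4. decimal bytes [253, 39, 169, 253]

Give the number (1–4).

Key decimal bytes [51, 85, 70, 228, 96, 181, 176] = 33 55 46 e4 60 b5 b0 is 7 bytes > B = 4, so hash it first: H(key) = 77, then zero-pad to 4 bytes: K' = 77 00 00 00.
K' ⊕ ipad = 41 36 36 36; K' ⊕ opad = 2b 5c 5c 5c.
m1: inner = H(41 36 36 36 c2 ef 8b 94) = b3; tag = H(2b 5c 5c 5c b3) = f2
m2: inner = H(41 36 36 36 2e 10 c1 f5) = d7; tag = H(2b 5c 5c 5c d7) = 16
m3: inner = H(41 36 36 36 7a 76 76 77) = c0; tag = H(2b 5c 5c 5c c0) = ff ← matches
m4: inner = H(41 36 36 36 fd 27 a9 fd) = ad; tag = H(2b 5c 5c 5c ad) = ec

3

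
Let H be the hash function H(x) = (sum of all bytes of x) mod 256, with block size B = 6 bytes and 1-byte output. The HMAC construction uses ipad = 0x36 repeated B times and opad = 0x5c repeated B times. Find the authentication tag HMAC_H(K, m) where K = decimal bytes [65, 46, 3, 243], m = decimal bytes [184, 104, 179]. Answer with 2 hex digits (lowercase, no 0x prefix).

1d

Key decimal bytes [65, 46, 3, 243] = 41 2e 03 f3 is 4 bytes ≤ B = 6; zero-pad to 6 bytes: K' = 41 2e 03 f3 00 00.
K' ⊕ ipad = 77 18 35 c5 36 36.  K' ⊕ opad = 1d 72 5f af 5c 5c.
Inner input = (K'⊕ipad) ∥ m = 77 18 35 c5 36 36 ∥ b8 68 b3.
Inner hash: sum = 119+24+53+197+54+54+184+104+179 = 968; mod 256 = 200 → c8.
Outer input = (K'⊕opad) ∥ inner = 1d 72 5f af 5c 5c ∥ c8.
Outer hash (tag): sum = 29+114+95+175+92+92+200 = 797; mod 256 = 29 → 1d.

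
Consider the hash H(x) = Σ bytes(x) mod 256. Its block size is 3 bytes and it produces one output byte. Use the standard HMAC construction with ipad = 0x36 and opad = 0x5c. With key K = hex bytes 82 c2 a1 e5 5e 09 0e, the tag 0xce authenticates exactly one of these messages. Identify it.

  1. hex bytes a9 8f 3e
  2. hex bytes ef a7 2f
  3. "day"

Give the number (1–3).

Key hex bytes 82 c2 a1 e5 5e 09 0e is 7 bytes > B = 3, so hash it first: H(key) = 3f, then zero-pad to 3 bytes: K' = 3f 00 00.
K' ⊕ ipad = 09 36 36; K' ⊕ opad = 63 5c 5c.
m1: inner = H(09 36 36 a9 8f 3e) = eb; tag = H(63 5c 5c eb) = 06
m2: inner = H(09 36 36 ef a7 2f) = 3a; tag = H(63 5c 5c 3a) = 55
m3: inner = H(09 36 36 64 61 79) = b3; tag = H(63 5c 5c b3) = ce ← matches

3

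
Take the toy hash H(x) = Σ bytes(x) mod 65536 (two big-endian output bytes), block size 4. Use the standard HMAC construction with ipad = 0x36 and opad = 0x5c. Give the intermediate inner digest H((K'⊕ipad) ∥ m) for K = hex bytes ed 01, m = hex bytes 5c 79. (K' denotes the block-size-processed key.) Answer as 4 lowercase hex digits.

0253

Key hex bytes ed 01 is 2 bytes ≤ B = 4; zero-pad to 4 bytes: K' = ed 01 00 00.
K' ⊕ ipad = db 37 36 36.
Inner input = db 37 36 36 ∥ 5c 79.
Inner hash: sum = 219+55+54+54+92+121 = 595 → 02 53.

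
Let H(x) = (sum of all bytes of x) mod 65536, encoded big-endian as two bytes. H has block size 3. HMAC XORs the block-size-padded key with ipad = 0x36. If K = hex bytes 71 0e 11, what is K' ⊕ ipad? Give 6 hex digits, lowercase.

Key hex bytes 71 0e 11 is exactly B = 3 bytes: K' = 71 0e 11.
XOR each byte with 0x36: 71⊕36=47, 0e⊕36=38, 11⊕36=27.

473827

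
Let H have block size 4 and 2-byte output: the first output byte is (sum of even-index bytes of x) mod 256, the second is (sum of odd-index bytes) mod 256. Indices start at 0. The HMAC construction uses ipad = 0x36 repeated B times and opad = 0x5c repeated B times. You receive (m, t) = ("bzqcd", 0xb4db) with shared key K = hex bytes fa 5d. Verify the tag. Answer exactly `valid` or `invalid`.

invalid

Key hex bytes fa 5d is 2 bytes ≤ B = 4; zero-pad to 4 bytes: K' = fa 5d 00 00.
K' ⊕ ipad = cc 6b 36 36; K' ⊕ opad = a6 01 5c 5c.
Inner hash: even-index sum = 569 mod 256 = 57; odd-index sum = 382 mod 256 = 126 → 39 7e.
Outer hash (recomputed tag): even-index sum = 315 mod 256 = 59; odd-index sum = 219 mod 256 = 219 → 3b db.
Recomputed tag = 3bdb; claimed = b4db → mismatch.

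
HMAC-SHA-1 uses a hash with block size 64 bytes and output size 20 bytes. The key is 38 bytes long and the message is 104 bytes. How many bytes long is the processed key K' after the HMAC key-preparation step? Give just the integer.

Key is 38 ≤ 64 bytes, zero-padded: |K'| = 64.

64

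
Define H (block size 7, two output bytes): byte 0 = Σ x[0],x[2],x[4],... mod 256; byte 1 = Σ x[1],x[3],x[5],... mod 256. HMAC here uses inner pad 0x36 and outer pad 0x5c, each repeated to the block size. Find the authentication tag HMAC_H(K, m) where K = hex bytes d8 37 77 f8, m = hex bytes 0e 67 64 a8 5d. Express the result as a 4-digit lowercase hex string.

Key hex bytes d8 37 77 f8 is 4 bytes ≤ B = 7; zero-pad to 7 bytes: K' = d8 37 77 f8 00 00 00.
K' ⊕ ipad = ee 01 41 ce 36 36 36.  K' ⊕ opad = 84 6b 2b a4 5c 5c 5c.
Inner input = (K'⊕ipad) ∥ m = ee 01 41 ce 36 36 36 ∥ 0e 67 64 a8 5d.
Inner hash: even-index sum = 682 mod 256 = 170; odd-index sum = 468 mod 256 = 212 → aa d4.
Outer input = (K'⊕opad) ∥ inner = 84 6b 2b a4 5c 5c 5c ∥ aa d4.
Outer hash (tag): even-index sum = 571 mod 256 = 59; odd-index sum = 533 mod 256 = 21 → 3b 15.

3b15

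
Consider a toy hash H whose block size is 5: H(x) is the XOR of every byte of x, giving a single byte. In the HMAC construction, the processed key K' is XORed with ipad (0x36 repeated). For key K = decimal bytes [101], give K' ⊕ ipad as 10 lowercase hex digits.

5336363636

Key decimal bytes [101] = 65 is 1 byte ≤ B = 5; zero-pad to 5 bytes: K' = 65 00 00 00 00.
XOR each byte with 0x36: 65⊕36=53, 00⊕36=36, 00⊕36=36, 00⊕36=36, 00⊕36=36.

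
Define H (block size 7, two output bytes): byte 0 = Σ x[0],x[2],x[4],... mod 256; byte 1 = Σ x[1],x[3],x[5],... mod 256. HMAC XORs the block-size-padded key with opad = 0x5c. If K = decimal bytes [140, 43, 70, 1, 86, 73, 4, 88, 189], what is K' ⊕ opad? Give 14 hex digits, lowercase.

Key decimal bytes [140, 43, 70, 1, 86, 73, 4, 88, 189] = 8c 2b 46 01 56 49 04 58 bd is 9 bytes > B = 7, so hash it first: H(key) = e9 cd, then zero-pad to 7 bytes: K' = e9 cd 00 00 00 00 00.
XOR each byte with 0x5c: e9⊕5c=b5, cd⊕5c=91, 00⊕5c=5c, 00⊕5c=5c, 00⊕5c=5c, 00⊕5c=5c, 00⊕5c=5c.

b5915c5c5c5c5c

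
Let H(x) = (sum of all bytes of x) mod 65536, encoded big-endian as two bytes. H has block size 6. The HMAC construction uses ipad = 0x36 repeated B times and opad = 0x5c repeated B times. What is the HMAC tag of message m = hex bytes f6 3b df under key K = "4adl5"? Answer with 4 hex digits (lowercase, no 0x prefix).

Key "4adl5" = 34 61 64 6c 35 is 5 bytes ≤ B = 6; zero-pad to 6 bytes: K' = 34 61 64 6c 35 00.
K' ⊕ ipad = 02 57 52 5a 03 36.  K' ⊕ opad = 68 3d 38 30 69 5c.
Inner input = (K'⊕ipad) ∥ m = 02 57 52 5a 03 36 ∥ f6 3b df.
Inner hash: sum = 2+87+82+90+3+54+246+59+223 = 846 → 03 4e.
Outer input = (K'⊕opad) ∥ inner = 68 3d 38 30 69 5c ∥ 03 4e.
Outer hash (tag): sum = 104+61+56+48+105+92+3+78 = 547 → 02 23.

0223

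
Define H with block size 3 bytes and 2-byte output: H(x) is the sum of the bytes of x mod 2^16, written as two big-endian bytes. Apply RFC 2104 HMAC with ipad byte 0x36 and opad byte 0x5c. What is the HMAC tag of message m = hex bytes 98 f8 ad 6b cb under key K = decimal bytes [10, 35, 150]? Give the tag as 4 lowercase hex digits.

Key decimal bytes [10, 35, 150] = 0a 23 96 is exactly B = 3 bytes: K' = 0a 23 96.
K' ⊕ ipad = 3c 15 a0.  K' ⊕ opad = 56 7f ca.
Inner input = (K'⊕ipad) ∥ m = 3c 15 a0 ∥ 98 f8 ad 6b cb.
Inner hash: sum = 60+21+160+152+248+173+107+203 = 1124 → 04 64.
Outer input = (K'⊕opad) ∥ inner = 56 7f ca ∥ 04 64.
Outer hash (tag): sum = 86+127+202+4+100 = 519 → 02 07.

0207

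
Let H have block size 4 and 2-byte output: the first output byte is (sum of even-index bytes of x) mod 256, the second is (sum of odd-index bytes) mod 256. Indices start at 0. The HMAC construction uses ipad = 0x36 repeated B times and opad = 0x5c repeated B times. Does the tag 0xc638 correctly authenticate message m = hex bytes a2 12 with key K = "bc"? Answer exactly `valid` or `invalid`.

Key "bc" = 62 63 is 2 bytes ≤ B = 4; zero-pad to 4 bytes: K' = 62 63 00 00.
K' ⊕ ipad = 54 55 36 36; K' ⊕ opad = 3e 3f 5c 5c.
Inner hash: even-index sum = 300 mod 256 = 44; odd-index sum = 157 mod 256 = 157 → 2c 9d.
Outer hash (recomputed tag): even-index sum = 198 mod 256 = 198; odd-index sum = 312 mod 256 = 56 → c6 38.
Recomputed tag = c638; claimed = c638 → match.

valid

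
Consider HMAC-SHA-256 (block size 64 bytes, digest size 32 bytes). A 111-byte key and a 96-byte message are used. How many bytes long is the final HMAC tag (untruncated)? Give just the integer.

The tag is one SHA-256 digest: 32 bytes.

32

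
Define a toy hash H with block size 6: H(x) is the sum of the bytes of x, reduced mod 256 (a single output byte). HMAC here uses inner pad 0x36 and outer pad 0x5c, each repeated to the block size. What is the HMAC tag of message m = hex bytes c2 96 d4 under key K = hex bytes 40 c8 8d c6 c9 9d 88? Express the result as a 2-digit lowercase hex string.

Key hex bytes 40 c8 8d c6 c9 9d 88 is 7 bytes > B = 6, so hash it first: H(key) = 49, then zero-pad to 6 bytes: K' = 49 00 00 00 00 00.
K' ⊕ ipad = 7f 36 36 36 36 36.  K' ⊕ opad = 15 5c 5c 5c 5c 5c.
Inner input = (K'⊕ipad) ∥ m = 7f 36 36 36 36 36 ∥ c2 96 d4.
Inner hash: sum = 127+54+54+54+54+54+194+150+212 = 953; mod 256 = 185 → b9.
Outer input = (K'⊕opad) ∥ inner = 15 5c 5c 5c 5c 5c ∥ b9.
Outer hash (tag): sum = 21+92+92+92+92+92+185 = 666; mod 256 = 154 → 9a.

9a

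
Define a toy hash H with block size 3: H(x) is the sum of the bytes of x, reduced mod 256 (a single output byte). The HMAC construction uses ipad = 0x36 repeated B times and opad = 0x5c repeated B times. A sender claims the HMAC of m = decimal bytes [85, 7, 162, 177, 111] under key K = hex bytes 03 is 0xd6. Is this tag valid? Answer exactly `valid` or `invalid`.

valid

Key hex bytes 03 is 1 byte ≤ B = 3; zero-pad to 3 bytes: K' = 03 00 00.
K' ⊕ ipad = 35 36 36; K' ⊕ opad = 5f 5c 5c.
Inner hash: sum = 53+54+54+85+7+162+177+111 = 703; mod 256 = 191 → bf.
Outer hash (recomputed tag): sum = 95+92+92+191 = 470; mod 256 = 214 → d6.
Recomputed tag = d6; claimed = d6 → match.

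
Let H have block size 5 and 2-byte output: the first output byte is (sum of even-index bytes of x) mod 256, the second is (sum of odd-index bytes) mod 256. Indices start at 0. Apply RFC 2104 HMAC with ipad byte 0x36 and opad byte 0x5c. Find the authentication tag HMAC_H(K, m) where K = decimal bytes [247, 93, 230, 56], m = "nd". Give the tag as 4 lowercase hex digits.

Key decimal bytes [247, 93, 230, 56] = f7 5d e6 38 is 4 bytes ≤ B = 5; zero-pad to 5 bytes: K' = f7 5d e6 38 00.
K' ⊕ ipad = c1 6b d0 0e 36.  K' ⊕ opad = ab 01 ba 64 5c.
Inner input = (K'⊕ipad) ∥ m = c1 6b d0 0e 36 ∥ 6e 64.
Inner hash: even-index sum = 555 mod 256 = 43; odd-index sum = 231 mod 256 = 231 → 2b e7.
Outer input = (K'⊕opad) ∥ inner = ab 01 ba 64 5c ∥ 2b e7.
Outer hash (tag): even-index sum = 680 mod 256 = 168; odd-index sum = 144 mod 256 = 144 → a8 90.

a890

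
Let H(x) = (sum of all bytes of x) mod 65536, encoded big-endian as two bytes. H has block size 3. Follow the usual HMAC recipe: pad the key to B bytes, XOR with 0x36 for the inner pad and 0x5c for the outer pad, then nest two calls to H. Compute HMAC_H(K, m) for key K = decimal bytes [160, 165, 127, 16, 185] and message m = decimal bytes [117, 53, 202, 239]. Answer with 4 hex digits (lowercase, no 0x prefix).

Key decimal bytes [160, 165, 127, 16, 185] = a0 a5 7f 10 b9 is 5 bytes > B = 3, so hash it first: H(key) = 02 8d, then zero-pad to 3 bytes: K' = 02 8d 00.
K' ⊕ ipad = 34 bb 36.  K' ⊕ opad = 5e d1 5c.
Inner input = (K'⊕ipad) ∥ m = 34 bb 36 ∥ 75 35 ca ef.
Inner hash: sum = 52+187+54+117+53+202+239 = 904 → 03 88.
Outer input = (K'⊕opad) ∥ inner = 5e d1 5c ∥ 03 88.
Outer hash (tag): sum = 94+209+92+3+136 = 534 → 02 16.

0216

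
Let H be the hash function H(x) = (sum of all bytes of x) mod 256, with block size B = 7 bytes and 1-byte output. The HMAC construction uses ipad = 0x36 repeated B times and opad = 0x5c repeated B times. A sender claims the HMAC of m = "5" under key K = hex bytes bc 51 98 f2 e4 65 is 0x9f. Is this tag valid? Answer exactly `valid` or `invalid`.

valid

Key hex bytes bc 51 98 f2 e4 65 is 6 bytes ≤ B = 7; zero-pad to 7 bytes: K' = bc 51 98 f2 e4 65 00.
K' ⊕ ipad = 8a 67 ae c4 d2 53 36; K' ⊕ opad = e0 0d c4 ae b8 39 5c.
Inner hash: sum = 138+103+174+196+210+83+54+53 = 1011; mod 256 = 243 → f3.
Outer hash (recomputed tag): sum = 224+13+196+174+184+57+92+243 = 1183; mod 256 = 159 → 9f.
Recomputed tag = 9f; claimed = 9f → match.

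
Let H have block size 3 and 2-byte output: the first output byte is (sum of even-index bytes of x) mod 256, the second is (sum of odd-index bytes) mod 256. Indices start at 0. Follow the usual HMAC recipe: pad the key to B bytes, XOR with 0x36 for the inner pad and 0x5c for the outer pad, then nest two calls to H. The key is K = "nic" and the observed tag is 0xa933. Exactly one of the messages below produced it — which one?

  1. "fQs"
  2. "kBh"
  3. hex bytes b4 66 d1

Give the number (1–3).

1

Key "nic" = 6e 69 63 is exactly B = 3 bytes: K' = 6e 69 63.
K' ⊕ ipad = 58 5f 55; K' ⊕ opad = 32 35 3f.
m1: inner = H(58 5f 55 66 51 73) = fe 38; tag = H(32 35 3f fe 38) = a933 ← matches
m2: inner = H(58 5f 55 6b 42 68) = ef 32; tag = H(32 35 3f ef 32) = a324
m3: inner = H(58 5f 55 b4 66 d1) = 13 e4; tag = H(32 35 3f 13 e4) = 5548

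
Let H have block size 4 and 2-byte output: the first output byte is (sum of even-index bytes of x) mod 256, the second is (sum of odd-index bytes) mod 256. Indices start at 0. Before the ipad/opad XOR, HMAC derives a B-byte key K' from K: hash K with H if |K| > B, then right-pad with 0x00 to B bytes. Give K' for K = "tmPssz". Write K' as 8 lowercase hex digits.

|K| = 6 > B = 4, so first hash the key.
H(K): even-index sum = 311 mod 256 = 55; odd-index sum = 346 mod 256 = 90 → 37 5a.
Zero-pad H(K) = 37 5a to 4 bytes: K' = 37 5a 00 00.

375a0000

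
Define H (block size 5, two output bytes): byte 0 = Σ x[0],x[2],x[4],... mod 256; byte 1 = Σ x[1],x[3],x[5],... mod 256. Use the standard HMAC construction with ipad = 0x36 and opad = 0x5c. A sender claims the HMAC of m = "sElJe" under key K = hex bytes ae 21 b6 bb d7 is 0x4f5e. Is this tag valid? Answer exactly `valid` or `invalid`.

invalid

Key hex bytes ae 21 b6 bb d7 is exactly B = 5 bytes: K' = ae 21 b6 bb d7.
K' ⊕ ipad = 98 17 80 8d e1; K' ⊕ opad = f2 7d ea e7 8b.
Inner hash: even-index sum = 648 mod 256 = 136; odd-index sum = 488 mod 256 = 232 → 88 e8.
Outer hash (recomputed tag): even-index sum = 847 mod 256 = 79; odd-index sum = 492 mod 256 = 236 → 4f ec.
Recomputed tag = 4fec; claimed = 4f5e → mismatch.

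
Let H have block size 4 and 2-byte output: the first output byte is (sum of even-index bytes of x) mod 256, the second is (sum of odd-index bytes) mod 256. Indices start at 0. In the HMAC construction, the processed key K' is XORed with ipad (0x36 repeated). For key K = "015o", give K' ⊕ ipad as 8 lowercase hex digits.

Key "015o" = 30 31 35 6f is exactly B = 4 bytes: K' = 30 31 35 6f.
XOR each byte with 0x36: 30⊕36=06, 31⊕36=07, 35⊕36=03, 6f⊕36=59.

06070359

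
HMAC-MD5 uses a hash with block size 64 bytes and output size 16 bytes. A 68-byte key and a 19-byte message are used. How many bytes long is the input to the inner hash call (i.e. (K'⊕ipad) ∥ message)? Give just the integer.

83

Key is 68 > 64 bytes, so it is hashed to 16 bytes then zero-padded to 64: |K'| = 64.
Inner input = (K'⊕ipad) ∥ m → 64 + 19 = 83 bytes.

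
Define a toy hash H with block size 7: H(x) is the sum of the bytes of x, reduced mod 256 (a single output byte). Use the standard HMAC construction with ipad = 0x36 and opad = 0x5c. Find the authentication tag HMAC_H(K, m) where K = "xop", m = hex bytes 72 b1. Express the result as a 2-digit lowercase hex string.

db

Key "xop" = 78 6f 70 is 3 bytes ≤ B = 7; zero-pad to 7 bytes: K' = 78 6f 70 00 00 00 00.
K' ⊕ ipad = 4e 59 46 36 36 36 36.  K' ⊕ opad = 24 33 2c 5c 5c 5c 5c.
Inner input = (K'⊕ipad) ∥ m = 4e 59 46 36 36 36 36 ∥ 72 b1.
Inner hash: sum = 78+89+70+54+54+54+54+114+177 = 744; mod 256 = 232 → e8.
Outer input = (K'⊕opad) ∥ inner = 24 33 2c 5c 5c 5c 5c ∥ e8.
Outer hash (tag): sum = 36+51+44+92+92+92+92+232 = 731; mod 256 = 219 → db.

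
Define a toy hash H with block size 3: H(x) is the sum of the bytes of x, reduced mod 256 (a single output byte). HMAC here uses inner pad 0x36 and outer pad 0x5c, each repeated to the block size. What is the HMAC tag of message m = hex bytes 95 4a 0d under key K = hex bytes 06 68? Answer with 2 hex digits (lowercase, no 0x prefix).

Key hex bytes 06 68 is 2 bytes ≤ B = 3; zero-pad to 3 bytes: K' = 06 68 00.
K' ⊕ ipad = 30 5e 36.  K' ⊕ opad = 5a 34 5c.
Inner input = (K'⊕ipad) ∥ m = 30 5e 36 ∥ 95 4a 0d.
Inner hash: sum = 48+94+54+149+74+13 = 432; mod 256 = 176 → b0.
Outer input = (K'⊕opad) ∥ inner = 5a 34 5c ∥ b0.
Outer hash (tag): sum = 90+52+92+176 = 410; mod 256 = 154 → 9a.

9a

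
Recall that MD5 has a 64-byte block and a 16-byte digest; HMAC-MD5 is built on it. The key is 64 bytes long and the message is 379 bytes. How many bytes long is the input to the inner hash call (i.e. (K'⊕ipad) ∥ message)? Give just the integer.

443

Key is 64 ≤ 64 bytes, zero-padded: |K'| = 64.
Inner input = (K'⊕ipad) ∥ m → 64 + 379 = 443 bytes.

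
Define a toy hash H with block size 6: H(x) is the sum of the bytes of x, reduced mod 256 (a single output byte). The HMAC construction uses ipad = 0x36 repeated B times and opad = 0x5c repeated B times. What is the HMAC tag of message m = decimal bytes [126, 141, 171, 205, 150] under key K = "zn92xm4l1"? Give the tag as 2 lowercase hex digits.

87

Key "zn92xm4l1" = 7a 6e 39 32 78 6d 34 6c 31 is 9 bytes > B = 6, so hash it first: H(key) = 09, then zero-pad to 6 bytes: K' = 09 00 00 00 00 00.
K' ⊕ ipad = 3f 36 36 36 36 36.  K' ⊕ opad = 55 5c 5c 5c 5c 5c.
Inner input = (K'⊕ipad) ∥ m = 3f 36 36 36 36 36 ∥ 7e 8d ab cd 96.
Inner hash: sum = 63+54+54+54+54+54+126+141+171+205+150 = 1126; mod 256 = 102 → 66.
Outer input = (K'⊕opad) ∥ inner = 55 5c 5c 5c 5c 5c ∥ 66.
Outer hash (tag): sum = 85+92+92+92+92+92+102 = 647; mod 256 = 135 → 87.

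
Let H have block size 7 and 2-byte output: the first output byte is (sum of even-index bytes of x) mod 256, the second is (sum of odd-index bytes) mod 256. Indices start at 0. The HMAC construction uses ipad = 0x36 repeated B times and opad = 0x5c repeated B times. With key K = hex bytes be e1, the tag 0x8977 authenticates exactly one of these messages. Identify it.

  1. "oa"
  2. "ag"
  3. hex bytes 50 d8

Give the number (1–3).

3

Key hex bytes be e1 is 2 bytes ≤ B = 7; zero-pad to 7 bytes: K' = be e1 00 00 00 00 00.
K' ⊕ ipad = 88 d7 36 36 36 36 36; K' ⊕ opad = e2 bd 5c 5c 5c 5c 5c.
m1: inner = H(88 d7 36 36 36 36 36 6f 61) = 8b b2; tag = H(e2 bd 5c 5c 5c 5c 5c 8b b2) = a800
m2: inner = H(88 d7 36 36 36 36 36 61 67) = 91 a4; tag = H(e2 bd 5c 5c 5c 5c 5c 91 a4) = 9a06
m3: inner = H(88 d7 36 36 36 36 36 50 d8) = 02 93; tag = H(e2 bd 5c 5c 5c 5c 5c 02 93) = 8977 ← matches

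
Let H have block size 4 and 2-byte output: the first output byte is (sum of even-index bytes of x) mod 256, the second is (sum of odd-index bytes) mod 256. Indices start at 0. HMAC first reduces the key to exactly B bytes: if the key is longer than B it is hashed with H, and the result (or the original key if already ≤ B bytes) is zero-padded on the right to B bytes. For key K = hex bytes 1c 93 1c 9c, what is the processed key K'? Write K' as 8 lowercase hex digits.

Key hex bytes 1c 93 1c 9c is exactly B = 4 bytes: K' = 1c 93 1c 9c.

1c931c9c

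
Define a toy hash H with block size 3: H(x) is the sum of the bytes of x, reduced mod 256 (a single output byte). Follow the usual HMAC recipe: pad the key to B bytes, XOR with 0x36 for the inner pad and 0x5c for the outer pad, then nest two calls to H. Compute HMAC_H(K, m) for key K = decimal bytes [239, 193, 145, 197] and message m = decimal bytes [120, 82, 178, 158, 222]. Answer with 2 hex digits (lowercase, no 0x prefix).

Key decimal bytes [239, 193, 145, 197] = ef c1 91 c5 is 4 bytes > B = 3, so hash it first: H(key) = 06, then zero-pad to 3 bytes: K' = 06 00 00.
K' ⊕ ipad = 30 36 36.  K' ⊕ opad = 5a 5c 5c.
Inner input = (K'⊕ipad) ∥ m = 30 36 36 ∥ 78 52 b2 9e de.
Inner hash: sum = 48+54+54+120+82+178+158+222 = 916; mod 256 = 148 → 94.
Outer input = (K'⊕opad) ∥ inner = 5a 5c 5c ∥ 94.
Outer hash (tag): sum = 90+92+92+148 = 422; mod 256 = 166 → a6.

a6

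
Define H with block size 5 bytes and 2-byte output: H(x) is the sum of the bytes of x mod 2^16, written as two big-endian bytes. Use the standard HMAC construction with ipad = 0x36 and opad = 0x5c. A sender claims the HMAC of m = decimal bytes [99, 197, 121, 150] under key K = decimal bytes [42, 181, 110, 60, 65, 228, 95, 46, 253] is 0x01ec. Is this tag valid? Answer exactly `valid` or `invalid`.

Key decimal bytes [42, 181, 110, 60, 65, 228, 95, 46, 253] = 2a b5 6e 3c 41 e4 5f 2e fd is 9 bytes > B = 5, so hash it first: H(key) = 04 38, then zero-pad to 5 bytes: K' = 04 38 00 00 00.
K' ⊕ ipad = 32 0e 36 36 36; K' ⊕ opad = 58 64 5c 5c 5c.
Inner hash: sum = 50+14+54+54+54+99+197+121+150 = 793 → 03 19.
Outer hash (recomputed tag): sum = 88+100+92+92+92+3+25 = 492 → 01 ec.
Recomputed tag = 01ec; claimed = 01ec → match.

valid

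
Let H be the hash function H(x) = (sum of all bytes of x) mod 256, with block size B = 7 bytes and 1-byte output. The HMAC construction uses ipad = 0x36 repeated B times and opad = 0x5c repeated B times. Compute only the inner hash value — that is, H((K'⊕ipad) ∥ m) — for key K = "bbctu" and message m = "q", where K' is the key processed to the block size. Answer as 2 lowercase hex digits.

Key "bbctu" = 62 62 63 74 75 is 5 bytes ≤ B = 7; zero-pad to 7 bytes: K' = 62 62 63 74 75 00 00.
K' ⊕ ipad = 54 54 55 42 43 36 36.
Inner input = 54 54 55 42 43 36 36 ∥ 71.
Inner hash: sum = 84+84+85+66+67+54+54+113 = 607; mod 256 = 95 → 5f.

5f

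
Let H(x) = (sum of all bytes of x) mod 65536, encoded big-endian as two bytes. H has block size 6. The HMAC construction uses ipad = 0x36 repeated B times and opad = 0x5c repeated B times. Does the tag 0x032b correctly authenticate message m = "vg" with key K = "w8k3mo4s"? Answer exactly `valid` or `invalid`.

Key "w8k3mo4s" = 77 38 6b 33 6d 6f 34 73 is 8 bytes > B = 6, so hash it first: H(key) = 02 d0, then zero-pad to 6 bytes: K' = 02 d0 00 00 00 00.
K' ⊕ ipad = 34 e6 36 36 36 36; K' ⊕ opad = 5e 8c 5c 5c 5c 5c.
Inner hash: sum = 52+230+54+54+54+54+118+103 = 719 → 02 cf.
Outer hash (recomputed tag): sum = 94+140+92+92+92+92+2+207 = 811 → 03 2b.
Recomputed tag = 032b; claimed = 032b → match.

valid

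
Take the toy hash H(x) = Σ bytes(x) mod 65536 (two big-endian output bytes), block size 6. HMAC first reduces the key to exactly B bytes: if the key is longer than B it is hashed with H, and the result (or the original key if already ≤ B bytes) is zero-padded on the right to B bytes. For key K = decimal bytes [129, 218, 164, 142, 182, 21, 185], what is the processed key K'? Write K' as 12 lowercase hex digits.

|K| = 7 > B = 6, so first hash the key.
H(K): sum = 129+218+164+142+182+21+185 = 1041 → 04 11.
Zero-pad H(K) = 04 11 to 6 bytes: K' = 04 11 00 00 00 00.

041100000000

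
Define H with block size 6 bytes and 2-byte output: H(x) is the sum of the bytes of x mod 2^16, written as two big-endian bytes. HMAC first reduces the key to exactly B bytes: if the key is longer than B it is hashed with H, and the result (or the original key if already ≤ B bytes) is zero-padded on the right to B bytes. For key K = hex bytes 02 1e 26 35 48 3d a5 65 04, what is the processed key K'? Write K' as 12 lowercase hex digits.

020e00000000

|K| = 9 > B = 6, so first hash the key.
H(K): sum = 2+30+38+53+72+61+165+101+4 = 526 → 02 0e.
Zero-pad H(K) = 02 0e to 6 bytes: K' = 02 0e 00 00 00 00.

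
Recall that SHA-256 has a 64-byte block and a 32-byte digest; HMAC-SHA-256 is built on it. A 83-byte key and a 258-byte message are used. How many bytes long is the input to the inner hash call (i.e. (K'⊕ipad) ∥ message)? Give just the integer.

Key is 83 > 64 bytes, so it is hashed to 32 bytes then zero-padded to 64: |K'| = 64.
Inner input = (K'⊕ipad) ∥ m → 64 + 258 = 322 bytes.

322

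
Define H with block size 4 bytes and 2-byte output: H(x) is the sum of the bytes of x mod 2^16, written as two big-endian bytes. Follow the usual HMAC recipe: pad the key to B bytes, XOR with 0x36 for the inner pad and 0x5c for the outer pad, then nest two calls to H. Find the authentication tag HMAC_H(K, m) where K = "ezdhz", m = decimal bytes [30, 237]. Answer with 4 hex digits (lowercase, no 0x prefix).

024e

Key "ezdhz" = 65 7a 64 68 7a is 5 bytes > B = 4, so hash it first: H(key) = 02 25, then zero-pad to 4 bytes: K' = 02 25 00 00.
K' ⊕ ipad = 34 13 36 36.  K' ⊕ opad = 5e 79 5c 5c.
Inner input = (K'⊕ipad) ∥ m = 34 13 36 36 ∥ 1e ed.
Inner hash: sum = 52+19+54+54+30+237 = 446 → 01 be.
Outer input = (K'⊕opad) ∥ inner = 5e 79 5c 5c ∥ 01 be.
Outer hash (tag): sum = 94+121+92+92+1+190 = 590 → 02 4e.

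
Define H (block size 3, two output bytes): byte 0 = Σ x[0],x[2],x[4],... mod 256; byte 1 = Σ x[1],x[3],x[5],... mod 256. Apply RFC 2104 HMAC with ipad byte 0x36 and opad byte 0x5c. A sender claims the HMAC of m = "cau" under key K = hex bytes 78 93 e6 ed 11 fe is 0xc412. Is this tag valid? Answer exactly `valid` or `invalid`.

Key hex bytes 78 93 e6 ed 11 fe is 6 bytes > B = 3, so hash it first: H(key) = 6f 7e, then zero-pad to 3 bytes: K' = 6f 7e 00.
K' ⊕ ipad = 59 48 36; K' ⊕ opad = 33 22 5c.
Inner hash: even-index sum = 240 mod 256 = 240; odd-index sum = 288 mod 256 = 32 → f0 20.
Outer hash (recomputed tag): even-index sum = 175 mod 256 = 175; odd-index sum = 274 mod 256 = 18 → af 12.
Recomputed tag = af12; claimed = c412 → mismatch.

invalid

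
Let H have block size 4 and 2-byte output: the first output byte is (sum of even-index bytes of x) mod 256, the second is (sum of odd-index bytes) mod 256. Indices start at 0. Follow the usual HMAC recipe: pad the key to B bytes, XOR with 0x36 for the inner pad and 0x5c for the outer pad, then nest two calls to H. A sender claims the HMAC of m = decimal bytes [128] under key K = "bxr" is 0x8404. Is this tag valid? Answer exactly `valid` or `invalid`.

Key "bxr" = 62 78 72 is 3 bytes ≤ B = 4; zero-pad to 4 bytes: K' = 62 78 72 00.
K' ⊕ ipad = 54 4e 44 36; K' ⊕ opad = 3e 24 2e 5c.
Inner hash: even-index sum = 280 mod 256 = 24; odd-index sum = 132 mod 256 = 132 → 18 84.
Outer hash (recomputed tag): even-index sum = 132 mod 256 = 132; odd-index sum = 260 mod 256 = 4 → 84 04.
Recomputed tag = 8404; claimed = 8404 → match.

valid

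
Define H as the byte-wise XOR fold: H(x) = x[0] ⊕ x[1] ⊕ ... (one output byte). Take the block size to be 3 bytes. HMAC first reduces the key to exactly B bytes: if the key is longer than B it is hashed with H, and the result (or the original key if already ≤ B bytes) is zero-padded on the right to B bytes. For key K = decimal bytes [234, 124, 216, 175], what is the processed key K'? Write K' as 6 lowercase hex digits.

|K| = 4 > B = 3, so first hash the key.
H(K): XOR ea⊕7c⊕d8⊕af = e1.
Zero-pad H(K) = e1 to 3 bytes: K' = e1 00 00.

e10000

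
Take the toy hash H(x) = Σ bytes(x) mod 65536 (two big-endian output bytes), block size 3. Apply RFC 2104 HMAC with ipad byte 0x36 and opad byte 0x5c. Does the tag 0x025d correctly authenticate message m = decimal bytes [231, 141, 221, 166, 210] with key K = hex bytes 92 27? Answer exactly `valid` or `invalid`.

Key hex bytes 92 27 is 2 bytes ≤ B = 3; zero-pad to 3 bytes: K' = 92 27 00.
K' ⊕ ipad = a4 11 36; K' ⊕ opad = ce 7b 5c.
Inner hash: sum = 164+17+54+231+141+221+166+210 = 1204 → 04 b4.
Outer hash (recomputed tag): sum = 206+123+92+4+180 = 605 → 02 5d.
Recomputed tag = 025d; claimed = 025d → match.

valid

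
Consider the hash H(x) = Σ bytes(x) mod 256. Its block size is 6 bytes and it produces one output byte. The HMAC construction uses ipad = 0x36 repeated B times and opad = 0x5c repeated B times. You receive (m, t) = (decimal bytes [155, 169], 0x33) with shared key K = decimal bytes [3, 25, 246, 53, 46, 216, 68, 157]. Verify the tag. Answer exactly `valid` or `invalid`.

invalid

Key decimal bytes [3, 25, 246, 53, 46, 216, 68, 157] = 03 19 f6 35 2e d8 44 9d is 8 bytes > B = 6, so hash it first: H(key) = 2e, then zero-pad to 6 bytes: K' = 2e 00 00 00 00 00.
K' ⊕ ipad = 18 36 36 36 36 36; K' ⊕ opad = 72 5c 5c 5c 5c 5c.
Inner hash: sum = 24+54+54+54+54+54+155+169 = 618; mod 256 = 106 → 6a.
Outer hash (recomputed tag): sum = 114+92+92+92+92+92+106 = 680; mod 256 = 168 → a8.
Recomputed tag = a8; claimed = 33 → mismatch.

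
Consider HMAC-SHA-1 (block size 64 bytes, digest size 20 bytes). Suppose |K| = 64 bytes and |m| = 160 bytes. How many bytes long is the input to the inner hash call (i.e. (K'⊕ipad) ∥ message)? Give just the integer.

Key is 64 ≤ 64 bytes, zero-padded: |K'| = 64.
Inner input = (K'⊕ipad) ∥ m → 64 + 160 = 224 bytes.

224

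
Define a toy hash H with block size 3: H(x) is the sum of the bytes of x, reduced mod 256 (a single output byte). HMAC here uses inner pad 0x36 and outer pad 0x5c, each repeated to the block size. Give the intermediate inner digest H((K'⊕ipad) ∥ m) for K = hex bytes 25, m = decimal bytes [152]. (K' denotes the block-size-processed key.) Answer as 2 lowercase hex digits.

17

Key hex bytes 25 is 1 byte ≤ B = 3; zero-pad to 3 bytes: K' = 25 00 00.
K' ⊕ ipad = 13 36 36.
Inner input = 13 36 36 ∥ 98.
Inner hash: sum = 19+54+54+152 = 279; mod 256 = 23 → 17.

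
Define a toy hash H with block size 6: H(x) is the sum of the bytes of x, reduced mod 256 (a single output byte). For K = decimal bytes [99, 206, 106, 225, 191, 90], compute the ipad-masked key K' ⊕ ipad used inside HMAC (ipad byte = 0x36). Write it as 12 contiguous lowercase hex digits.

Key decimal bytes [99, 206, 106, 225, 191, 90] = 63 ce 6a e1 bf 5a is exactly B = 6 bytes: K' = 63 ce 6a e1 bf 5a.
XOR each byte with 0x36: 63⊕36=55, ce⊕36=f8, 6a⊕36=5c, e1⊕36=d7, bf⊕36=89, 5a⊕36=6c.

55f85cd7896c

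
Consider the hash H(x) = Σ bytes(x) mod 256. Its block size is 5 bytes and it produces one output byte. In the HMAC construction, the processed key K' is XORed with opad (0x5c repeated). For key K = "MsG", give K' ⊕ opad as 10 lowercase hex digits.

112f1b5c5c

Key "MsG" = 4d 73 47 is 3 bytes ≤ B = 5; zero-pad to 5 bytes: K' = 4d 73 47 00 00.
XOR each byte with 0x5c: 4d⊕5c=11, 73⊕5c=2f, 47⊕5c=1b, 00⊕5c=5c, 00⊕5c=5c.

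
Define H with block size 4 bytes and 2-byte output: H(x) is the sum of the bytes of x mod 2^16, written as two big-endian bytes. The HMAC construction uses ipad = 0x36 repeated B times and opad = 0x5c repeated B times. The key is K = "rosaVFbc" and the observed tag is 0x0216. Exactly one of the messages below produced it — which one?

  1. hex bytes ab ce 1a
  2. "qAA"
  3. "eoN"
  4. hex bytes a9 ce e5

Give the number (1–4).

2

Key "rosaVFbc" = 72 6f 73 61 56 46 62 63 is 8 bytes > B = 4, so hash it first: H(key) = 03 16, then zero-pad to 4 bytes: K' = 03 16 00 00.
K' ⊕ ipad = 35 20 36 36; K' ⊕ opad = 5f 4a 5c 5c.
m1: inner = H(35 20 36 36 ab ce 1a) = 02 54; tag = H(5f 4a 5c 5c 02 54) = 01b7
m2: inner = H(35 20 36 36 71 41 41) = 01 b4; tag = H(5f 4a 5c 5c 01 b4) = 0216 ← matches
m3: inner = H(35 20 36 36 65 6f 4e) = 01 e3; tag = H(5f 4a 5c 5c 01 e3) = 0245
m4: inner = H(35 20 36 36 a9 ce e5) = 03 1d; tag = H(5f 4a 5c 5c 03 1d) = 0181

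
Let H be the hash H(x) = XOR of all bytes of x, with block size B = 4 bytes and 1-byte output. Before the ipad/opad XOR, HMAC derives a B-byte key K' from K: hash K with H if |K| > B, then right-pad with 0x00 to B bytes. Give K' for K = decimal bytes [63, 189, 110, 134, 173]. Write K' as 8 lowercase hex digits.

c7000000

|K| = 5 > B = 4, so first hash the key.
H(K): XOR 3f⊕bd⊕6e⊕86⊕ad = c7.
Zero-pad H(K) = c7 to 4 bytes: K' = c7 00 00 00.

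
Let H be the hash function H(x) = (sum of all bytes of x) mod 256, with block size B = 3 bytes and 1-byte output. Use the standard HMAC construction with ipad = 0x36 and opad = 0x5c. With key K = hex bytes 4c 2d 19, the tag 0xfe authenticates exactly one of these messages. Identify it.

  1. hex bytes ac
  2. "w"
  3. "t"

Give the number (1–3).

Key hex bytes 4c 2d 19 is exactly B = 3 bytes: K' = 4c 2d 19.
K' ⊕ ipad = 7a 1b 2f; K' ⊕ opad = 10 71 45.
m1: inner = H(7a 1b 2f ac) = 70; tag = H(10 71 45 70) = 36
m2: inner = H(7a 1b 2f 77) = 3b; tag = H(10 71 45 3b) = 01
m3: inner = H(7a 1b 2f 74) = 38; tag = H(10 71 45 38) = fe ← matches

3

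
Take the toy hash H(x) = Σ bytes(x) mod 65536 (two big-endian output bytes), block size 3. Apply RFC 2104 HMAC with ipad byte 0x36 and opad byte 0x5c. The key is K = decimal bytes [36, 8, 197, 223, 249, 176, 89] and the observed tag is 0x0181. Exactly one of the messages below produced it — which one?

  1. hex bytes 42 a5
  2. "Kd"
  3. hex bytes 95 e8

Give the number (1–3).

1

Key decimal bytes [36, 8, 197, 223, 249, 176, 89] = 24 08 c5 df f9 b0 59 is 7 bytes > B = 3, so hash it first: H(key) = 03 d2, then zero-pad to 3 bytes: K' = 03 d2 00.
K' ⊕ ipad = 35 e4 36; K' ⊕ opad = 5f 8e 5c.
m1: inner = H(35 e4 36 42 a5) = 02 36; tag = H(5f 8e 5c 02 36) = 0181 ← matches
m2: inner = H(35 e4 36 4b 64) = 01 fe; tag = H(5f 8e 5c 01 fe) = 0248
m3: inner = H(35 e4 36 95 e8) = 02 cc; tag = H(5f 8e 5c 02 cc) = 0217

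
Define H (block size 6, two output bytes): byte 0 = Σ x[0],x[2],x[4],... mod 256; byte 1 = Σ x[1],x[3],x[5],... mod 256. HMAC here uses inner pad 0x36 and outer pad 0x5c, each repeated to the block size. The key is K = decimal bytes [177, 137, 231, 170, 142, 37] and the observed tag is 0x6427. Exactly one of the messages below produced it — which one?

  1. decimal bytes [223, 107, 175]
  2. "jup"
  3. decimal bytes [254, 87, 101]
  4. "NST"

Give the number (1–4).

2

Key decimal bytes [177, 137, 231, 170, 142, 37] = b1 89 e7 aa 8e 25 is exactly B = 6 bytes: K' = b1 89 e7 aa 8e 25.
K' ⊕ ipad = 87 bf d1 9c b8 13; K' ⊕ opad = ed d5 bb f6 d2 79.
m1: inner = H(87 bf d1 9c b8 13 df 6b af) = 9e d9; tag = H(ed d5 bb f6 d2 79 9e d9) = 181d
m2: inner = H(87 bf d1 9c b8 13 6a 75 70) = ea e3; tag = H(ed d5 bb f6 d2 79 ea e3) = 6427 ← matches
m3: inner = H(87 bf d1 9c b8 13 fe 57 65) = 73 c5; tag = H(ed d5 bb f6 d2 79 73 c5) = ed09
m4: inner = H(87 bf d1 9c b8 13 4e 53 54) = b2 c1; tag = H(ed d5 bb f6 d2 79 b2 c1) = 2c05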